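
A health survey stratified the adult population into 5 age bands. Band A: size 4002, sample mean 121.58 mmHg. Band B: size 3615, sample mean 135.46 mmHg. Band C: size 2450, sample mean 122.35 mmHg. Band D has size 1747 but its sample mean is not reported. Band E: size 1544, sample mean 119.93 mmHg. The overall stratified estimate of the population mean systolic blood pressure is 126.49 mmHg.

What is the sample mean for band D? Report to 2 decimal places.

N = 4002 + 3615 + 2450 + 1747 + 1544 = 13358.
Overall total = μ·N = 126.49·13358 = 1689653.42.
Subtract the known strata: 4002·121.58 + 3615·135.46 + 2450·122.35 + 1544·119.93 = 1461180.48.
Remaining total for band D: 1689653.42 − 1461180.48 = 228472.94.
Divide by its size: 228472.94 / 1747 = 130.7802... → 130.78.

130.78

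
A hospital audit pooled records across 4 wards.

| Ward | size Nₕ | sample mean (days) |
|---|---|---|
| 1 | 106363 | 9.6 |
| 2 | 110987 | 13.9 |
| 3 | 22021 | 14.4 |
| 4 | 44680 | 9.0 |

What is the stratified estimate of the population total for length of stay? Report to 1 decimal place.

1: 106363·9.6 = 1021084.8
2: 110987·13.9 = 1542719.3
3: 22021·14.4 = 317102.4
4: 44680·9.0 = 402120
τ̂ = Σ Nₕx̄ₕ = 3283026.5.

3283026.5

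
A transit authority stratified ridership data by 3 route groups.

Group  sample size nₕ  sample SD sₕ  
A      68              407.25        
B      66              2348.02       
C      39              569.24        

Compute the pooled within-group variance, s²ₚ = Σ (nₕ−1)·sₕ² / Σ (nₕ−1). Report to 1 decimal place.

2245784.0

Degrees of freedom: 67 + 65 + 38 = 170.
Σ(nₕ−1)sₕ² = 67·165852.5625 + 65·5513197.9204 + 38·324034.1776 = 381783285.2623.
s²ₚ = 381783285.2623 / 170 = 2245784.031... → 2245784.0.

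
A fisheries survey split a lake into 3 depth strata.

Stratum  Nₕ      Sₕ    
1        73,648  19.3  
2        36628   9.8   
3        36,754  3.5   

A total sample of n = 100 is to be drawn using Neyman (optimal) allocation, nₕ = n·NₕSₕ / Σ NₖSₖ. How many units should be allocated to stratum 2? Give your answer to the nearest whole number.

Σ NₕSₕ = 73648·19.3 + 36628·9.8 + 36754·3.5 = 1908999.8.
Share for 2: 358954.4/1908999.8 = 0.18803.
n_2 = 100 × 0.18803 = 18.803... → 19.

19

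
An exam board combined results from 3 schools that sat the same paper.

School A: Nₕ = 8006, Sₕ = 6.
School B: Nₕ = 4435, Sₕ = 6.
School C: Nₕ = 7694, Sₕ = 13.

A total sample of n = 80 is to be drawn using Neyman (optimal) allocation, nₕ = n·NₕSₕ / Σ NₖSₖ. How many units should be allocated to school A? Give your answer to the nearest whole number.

Σ NₕSₕ = 8006·6 + 4435·6 + 7694·13 = 174668.
Share for A: 48036/174668 = 0.27501.
n_A = 80 × 0.27501 = 22.001... → 22.

22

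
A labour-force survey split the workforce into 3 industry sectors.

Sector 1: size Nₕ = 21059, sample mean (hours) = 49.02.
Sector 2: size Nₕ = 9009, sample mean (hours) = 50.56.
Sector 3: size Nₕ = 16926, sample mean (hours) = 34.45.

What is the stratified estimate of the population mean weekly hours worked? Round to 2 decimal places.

44.07

N = 21059 + 9009 + 16926 = 46994.
Weight each subgroup mean by Nₕ/N and sum.
Σ Nₕx̄ₕ = 21059·49.02 + 9009·50.56 + 16926·34.45 = 1032312.18 + 455495.04 + 583100.7 = 2070907.92.
Divide by N: 2070907.92 / 46994 = 44.0675... → 44.07.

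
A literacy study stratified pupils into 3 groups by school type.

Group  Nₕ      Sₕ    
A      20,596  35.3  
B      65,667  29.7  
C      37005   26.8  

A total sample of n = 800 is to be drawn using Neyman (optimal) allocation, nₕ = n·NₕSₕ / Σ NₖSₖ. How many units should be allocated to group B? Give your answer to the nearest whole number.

425

Σ NₕSₕ = 20596·35.3 + 65667·29.7 + 37005·26.8 = 3669082.7.
Share for B: 1950309.9/3669082.7 = 0.53155.
n_B = 800 × 0.53155 = 425.242... → 425.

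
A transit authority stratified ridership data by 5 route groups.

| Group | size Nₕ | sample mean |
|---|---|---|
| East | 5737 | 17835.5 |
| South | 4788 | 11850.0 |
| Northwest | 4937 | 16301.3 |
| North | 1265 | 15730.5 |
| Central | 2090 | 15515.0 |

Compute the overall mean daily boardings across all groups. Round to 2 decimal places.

N = 5737 + 4788 + 4937 + 1265 + 2090 = 18817.
Overall mean = Σ (Nₕ/N)·x̄ₕ — weight by population share, not a simple average.
Σ Nₕx̄ₕ = 5737·17835.5 + 4788·11850.0 + 4937·16301.3 + 1265·15730.5 + 2090·15515.0 = 102322263.5 + 56737800 + 80479518.1 + 19899082.5 + 32426350 = 291865014.1.
Divide by N: 291865014.1 / 18817 = 15510.7092... → 15510.71.

15510.71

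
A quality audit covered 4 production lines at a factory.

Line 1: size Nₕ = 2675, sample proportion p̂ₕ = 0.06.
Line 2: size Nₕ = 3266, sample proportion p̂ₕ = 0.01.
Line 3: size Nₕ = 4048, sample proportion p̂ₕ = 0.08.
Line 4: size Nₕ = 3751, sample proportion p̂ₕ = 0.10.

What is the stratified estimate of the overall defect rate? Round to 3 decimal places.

N = 2675 + 3266 + 4048 + 3751 = 13740.
Overall proportion = Σ (Nₕ/N)·p̂ₕ.
Σ Nₕp̂ₕ = 160.5 + 32.66 + 323.84 + 375.1 = 892.1.
892.1 / 13740 = 0.06493... → 0.065.

0.065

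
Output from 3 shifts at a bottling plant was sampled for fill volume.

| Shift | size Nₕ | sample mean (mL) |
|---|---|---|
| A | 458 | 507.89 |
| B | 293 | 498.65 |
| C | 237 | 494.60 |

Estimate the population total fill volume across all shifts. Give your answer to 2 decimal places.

495938.27

A: 458·507.89 = 232613.62
B: 293·498.65 = 146104.45
C: 237·494.60 = 117220.2
τ̂ = Σ Nₕx̄ₕ = 495938.27.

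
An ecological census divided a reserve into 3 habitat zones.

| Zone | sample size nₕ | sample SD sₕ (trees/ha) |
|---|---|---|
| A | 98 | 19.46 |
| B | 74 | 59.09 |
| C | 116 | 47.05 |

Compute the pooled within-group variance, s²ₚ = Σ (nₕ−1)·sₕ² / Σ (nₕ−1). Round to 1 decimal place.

1916.5

A: (98−1)·19.46² = 97·378.6916 = 36733.0852
B: (74−1)·59.09² = 73·3491.6281 = 254888.8513
C: (116−1)·47.05² = 115·2213.7025 = 254575.7875
Numerator = 546197.724; denominator = Σ(nₕ−1) = 285.
s²ₚ = 546197.724/285 = 1916.483... → 1916.5.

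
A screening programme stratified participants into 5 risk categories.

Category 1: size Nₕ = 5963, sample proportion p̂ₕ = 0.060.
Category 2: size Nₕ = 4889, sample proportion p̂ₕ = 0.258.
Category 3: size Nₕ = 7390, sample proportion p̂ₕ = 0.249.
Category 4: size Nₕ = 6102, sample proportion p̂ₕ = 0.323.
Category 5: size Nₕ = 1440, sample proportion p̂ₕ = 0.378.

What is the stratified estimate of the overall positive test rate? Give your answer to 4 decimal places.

Wₕ = Nₕ/N with N = 25784: 0.2313, 0.1896, 0.2866, 0.2367, 0.0558.
p̂_st = 0.2313·0.060 + 0.1896·0.258 + 0.2866·0.249 + 0.2367·0.323 + 0.0558·0.378 ≈ 0.231714... → 0.2317.

0.2317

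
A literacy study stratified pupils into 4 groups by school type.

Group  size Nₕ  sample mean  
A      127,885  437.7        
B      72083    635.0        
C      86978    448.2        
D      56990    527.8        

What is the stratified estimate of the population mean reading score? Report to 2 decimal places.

496.64

N = 127885 + 72083 + 86978 + 56990 = 343936.
Weight each subgroup mean by Nₕ/N and sum.
Σ Nₕx̄ₕ = 127885·437.7 + 72083·635.0 + 86978·448.2 + 56990·527.8 = 55975264.5 + 45772705 + 38983539.6 + 30079322 = 170810831.1.
Divide by N: 170810831.1 / 343936 = 496.6355... → 496.64.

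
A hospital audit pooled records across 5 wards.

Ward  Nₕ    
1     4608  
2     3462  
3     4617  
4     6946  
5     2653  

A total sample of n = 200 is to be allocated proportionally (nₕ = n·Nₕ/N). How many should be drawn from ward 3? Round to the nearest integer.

41

Share of ward 3 = 4617/22286 = 0.20717.
Allocate 200 × 0.20717 = 41.434... → 41.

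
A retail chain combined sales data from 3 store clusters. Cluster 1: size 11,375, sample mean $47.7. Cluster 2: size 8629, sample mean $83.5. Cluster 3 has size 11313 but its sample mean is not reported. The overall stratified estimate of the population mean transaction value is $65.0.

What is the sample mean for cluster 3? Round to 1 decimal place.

68.3

Σ Nₕx̄ₕ = N·μ, so 11313·x̄_3 = 31317·65.0 − (11375·47.7 + 8629·83.5).
= 2035605 − 1263109 = 772496.
x̄_3 = 772496 / 11313 = 68.284... → 68.3.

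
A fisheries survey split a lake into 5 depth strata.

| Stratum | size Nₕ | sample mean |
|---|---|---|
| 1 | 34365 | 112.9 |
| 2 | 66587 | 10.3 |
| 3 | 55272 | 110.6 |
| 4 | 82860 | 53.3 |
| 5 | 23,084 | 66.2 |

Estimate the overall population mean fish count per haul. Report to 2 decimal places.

x̄_st = (Σ Nₕx̄ₕ) / (Σ Nₕ) = (34365·112.9 + 66587·10.3 + 55272·110.6 + 82860·53.3 + 23084·66.2) / 262168
= 16623336.6 / 262168 = 63.4072... → 63.41.

63.41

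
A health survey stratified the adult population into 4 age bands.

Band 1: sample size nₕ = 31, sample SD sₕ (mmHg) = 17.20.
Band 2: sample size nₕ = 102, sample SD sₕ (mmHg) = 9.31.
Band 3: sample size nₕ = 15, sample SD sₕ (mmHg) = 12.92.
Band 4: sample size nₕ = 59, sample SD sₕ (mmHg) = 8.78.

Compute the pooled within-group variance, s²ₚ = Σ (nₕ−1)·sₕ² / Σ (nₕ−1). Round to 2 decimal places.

120.38

Degrees of freedom: 30 + 101 + 14 + 58 = 203.
Σ(nₕ−1)sₕ² = 30·295.84 + 101·86.6761 + 14·166.9264 + 58·77.0884 = 24437.5829.
s²ₚ = 24437.5829 / 203 = 120.3822... → 120.38.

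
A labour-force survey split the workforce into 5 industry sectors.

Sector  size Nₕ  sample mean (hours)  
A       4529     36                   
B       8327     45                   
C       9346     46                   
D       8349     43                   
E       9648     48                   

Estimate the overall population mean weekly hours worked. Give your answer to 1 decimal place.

44.5

N = 4529 + 8327 + 9346 + 8349 + 9648 = 40199.
Overall mean = Σ (Nₕ/N)·x̄ₕ — weight by population share, not a simple average.
Σ Nₕx̄ₕ = 4529·36 + 8327·45 + 9346·46 + 8349·43 + 9648·48 = 163044 + 374715 + 429916 + 359007 + 463104 = 1789786.
Divide by N: 1789786 / 40199 = 44.523... → 44.5.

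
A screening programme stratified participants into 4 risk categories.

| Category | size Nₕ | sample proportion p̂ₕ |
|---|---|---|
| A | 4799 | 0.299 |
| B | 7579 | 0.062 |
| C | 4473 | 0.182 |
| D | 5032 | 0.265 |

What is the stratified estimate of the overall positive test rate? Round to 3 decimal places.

N = 4799 + 7579 + 4473 + 5032 = 21883.
Overall proportion = Σ (Nₕ/N)·p̂ₕ.
Σ Nₕp̂ₕ = 1434.901 + 469.898 + 814.086 + 1333.48 = 4052.365.
4052.365 / 21883 = 0.18518... → 0.185.

0.185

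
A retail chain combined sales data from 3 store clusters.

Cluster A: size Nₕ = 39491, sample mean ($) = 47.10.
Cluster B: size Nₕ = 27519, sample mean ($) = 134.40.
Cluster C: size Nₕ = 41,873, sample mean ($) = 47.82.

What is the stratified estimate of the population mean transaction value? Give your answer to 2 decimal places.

69.44

N = 39491 + 27519 + 41873 = 108883.
Overall mean = Σ (Nₕ/N)·x̄ₕ — weight by population share, not a simple average.
Σ Nₕx̄ₕ = 39491·47.10 + 27519·134.40 + 41873·47.82 = 1860026.1 + 3698553.6 + 2002366.86 = 7560946.56.
Divide by N: 7560946.56 / 108883 = 69.4410... → 69.44.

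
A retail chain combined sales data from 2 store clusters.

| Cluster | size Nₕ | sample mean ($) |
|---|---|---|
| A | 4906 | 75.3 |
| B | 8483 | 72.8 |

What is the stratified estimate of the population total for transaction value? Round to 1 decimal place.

Population total = Σ Nₕ·x̄ₕ (each stratum's size times its mean).
4906·75.3 + 8483·72.8 = 369421.8 + 617562.4 = 986984.2.

986984.2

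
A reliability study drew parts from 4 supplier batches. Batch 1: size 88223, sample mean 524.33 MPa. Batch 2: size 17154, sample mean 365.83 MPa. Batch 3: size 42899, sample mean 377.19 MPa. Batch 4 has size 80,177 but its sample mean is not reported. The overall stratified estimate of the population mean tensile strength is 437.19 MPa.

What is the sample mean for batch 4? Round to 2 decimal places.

Σ Nₕx̄ₕ = N·μ, so 80177·x̄_4 = 228453·437.19 − (88223·524.33 + 17154·365.83 + 42899·377.19).
= 99877367.07 − 68714487.22 = 31162879.85.
x̄_4 = 31162879.85 / 80177 = 388.6761... → 388.68.

388.68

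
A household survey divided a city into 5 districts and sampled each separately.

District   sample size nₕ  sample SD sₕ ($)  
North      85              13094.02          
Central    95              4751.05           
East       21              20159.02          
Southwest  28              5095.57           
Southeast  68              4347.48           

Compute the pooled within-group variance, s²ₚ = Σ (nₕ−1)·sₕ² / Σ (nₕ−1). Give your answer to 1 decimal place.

Degrees of freedom: 84 + 94 + 20 + 27 + 67 = 292.
Σ(nₕ−1)sₕ² = 84·171453359.7604 + 94·22572476.1025 + 20·406386087.3604 + 27·25964833.6249 + 67·18900582.3504 = 26619006246.0657.
s²ₚ = 26619006246.0657 / 292 = 91160980.295... → 91160980.3.

91160980.3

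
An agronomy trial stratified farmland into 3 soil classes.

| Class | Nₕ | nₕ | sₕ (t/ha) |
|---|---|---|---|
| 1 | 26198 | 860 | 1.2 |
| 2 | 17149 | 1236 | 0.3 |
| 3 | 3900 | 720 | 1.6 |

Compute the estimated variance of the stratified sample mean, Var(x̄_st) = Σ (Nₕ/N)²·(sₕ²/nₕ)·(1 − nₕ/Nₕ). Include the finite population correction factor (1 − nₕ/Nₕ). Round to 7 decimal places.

N = 47247. Term for each stratum: Wₕ²sₕ²/nₕ·(1−nₕ/Nₕ).
Var(x̄_st) = 0.0004979159 + 0.0000089016 + 0.0000197538 = 0.0005265713 → 0.0005266.

0.0005266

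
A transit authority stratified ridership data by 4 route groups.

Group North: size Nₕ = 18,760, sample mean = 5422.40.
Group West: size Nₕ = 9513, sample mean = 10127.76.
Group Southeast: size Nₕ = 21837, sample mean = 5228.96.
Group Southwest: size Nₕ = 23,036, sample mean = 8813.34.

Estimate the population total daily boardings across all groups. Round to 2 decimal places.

515278504.64

Estimate total by summing Nₕ·x̄ₕ over strata.
18760·5422.40 + 9513·10127.76 + 21837·5228.96 + 23036·8813.34 = 101724224 + 96345380.88 + 114184799.52 + 203024100.24 = 515278504.64.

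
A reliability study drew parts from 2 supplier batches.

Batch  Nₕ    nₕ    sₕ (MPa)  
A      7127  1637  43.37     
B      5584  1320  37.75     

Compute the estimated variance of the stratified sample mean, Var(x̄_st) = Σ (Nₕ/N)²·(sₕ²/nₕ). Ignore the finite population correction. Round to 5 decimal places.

0.56958

N = 12711. Term for each stratum: Wₕ²sₕ²/nₕ.
Var(x̄_st) = 0.36123036 + 0.20834897 = 0.56957933 → 0.56958.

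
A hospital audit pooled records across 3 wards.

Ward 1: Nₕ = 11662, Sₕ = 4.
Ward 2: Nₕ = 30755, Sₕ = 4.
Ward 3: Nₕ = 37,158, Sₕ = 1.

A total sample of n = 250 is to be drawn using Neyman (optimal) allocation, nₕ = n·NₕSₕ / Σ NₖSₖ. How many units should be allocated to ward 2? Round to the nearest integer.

149

1: NₕSₕ = 11662·4 = 46648
2: NₕSₕ = 30755·4 = 123020
3: NₕSₕ = 37158·1 = 37158
Σ NₕSₕ = 206826.
n_2 = 250·123020/206826 = 148.700... → 149.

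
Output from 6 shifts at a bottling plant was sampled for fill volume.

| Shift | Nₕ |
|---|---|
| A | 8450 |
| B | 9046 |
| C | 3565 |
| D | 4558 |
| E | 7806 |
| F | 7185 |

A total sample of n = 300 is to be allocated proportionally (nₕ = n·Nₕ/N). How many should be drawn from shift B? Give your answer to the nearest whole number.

67

Share of shift B = 9046/40610 = 0.22275.
Allocate 300 × 0.22275 = 66.826... → 67.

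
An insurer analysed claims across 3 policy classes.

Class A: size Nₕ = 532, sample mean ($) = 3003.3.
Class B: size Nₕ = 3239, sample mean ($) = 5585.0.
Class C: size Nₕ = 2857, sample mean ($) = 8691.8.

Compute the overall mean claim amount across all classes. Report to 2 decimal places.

N = 532 + 3239 + 2857 = 6628.
Overall mean = Σ (Nₕ/N)·x̄ₕ — weight by population share, not a simple average.
Σ Nₕx̄ₕ = 532·3003.3 + 3239·5585.0 + 2857·8691.8 = 1597755.6 + 18089815 + 24832472.6 = 44520043.2.
Divide by N: 44520043.2 / 6628 = 6716.9649... → 6716.96.

6716.96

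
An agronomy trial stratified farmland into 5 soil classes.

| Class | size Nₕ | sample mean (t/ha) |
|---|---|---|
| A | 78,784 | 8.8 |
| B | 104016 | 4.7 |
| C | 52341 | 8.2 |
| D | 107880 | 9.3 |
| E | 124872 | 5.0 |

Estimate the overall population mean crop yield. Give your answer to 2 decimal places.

x̄_st = (Σ Nₕx̄ₕ) / (Σ Nₕ) = (78784·8.8 + 104016·4.7 + 52341·8.2 + 107880·9.3 + 124872·5.0) / 467893
= 3239014.6 / 467893 = 6.9226... → 6.92.

6.92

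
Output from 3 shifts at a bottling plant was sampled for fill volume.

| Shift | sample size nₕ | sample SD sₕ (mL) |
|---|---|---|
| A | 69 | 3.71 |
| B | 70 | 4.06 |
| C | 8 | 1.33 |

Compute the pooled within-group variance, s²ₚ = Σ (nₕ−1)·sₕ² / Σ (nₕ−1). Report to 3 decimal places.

14.484

Degrees of freedom: 68 + 69 + 7 = 144.
Σ(nₕ−1)sₕ² = 68·13.7641 + 69·16.4836 + 7·1.7689 = 2085.7095.
s²ₚ = 2085.7095 / 144 = 14.48409... → 14.484.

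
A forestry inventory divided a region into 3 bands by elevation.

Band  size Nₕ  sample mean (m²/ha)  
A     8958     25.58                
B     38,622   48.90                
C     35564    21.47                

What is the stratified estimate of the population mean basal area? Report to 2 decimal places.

N = 8958 + 38622 + 35564 = 83144.
The stratified mean weights each stratum mean by its population share Nₕ/N.
Σ Nₕx̄ₕ = 8958·25.58 + 38622·48.90 + 35564·21.47 = 229145.64 + 1888615.8 + 763559.08 = 2881320.52.
Divide by N: 2881320.52 / 83144 = 34.6546... → 34.65.

34.65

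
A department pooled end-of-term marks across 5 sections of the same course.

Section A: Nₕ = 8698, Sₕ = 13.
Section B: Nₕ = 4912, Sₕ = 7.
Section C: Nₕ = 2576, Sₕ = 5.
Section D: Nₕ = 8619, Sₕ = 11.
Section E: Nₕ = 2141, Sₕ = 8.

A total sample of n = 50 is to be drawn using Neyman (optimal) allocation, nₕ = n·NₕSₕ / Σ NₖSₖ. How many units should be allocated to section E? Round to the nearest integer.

A: NₕSₕ = 8698·13 = 113074
B: NₕSₕ = 4912·7 = 34384
C: NₕSₕ = 2576·5 = 12880
D: NₕSₕ = 8619·11 = 94809
E: NₕSₕ = 2141·8 = 17128
Σ NₕSₕ = 272275.
n_E = 50·17128/272275 = 3.145... → 3.

3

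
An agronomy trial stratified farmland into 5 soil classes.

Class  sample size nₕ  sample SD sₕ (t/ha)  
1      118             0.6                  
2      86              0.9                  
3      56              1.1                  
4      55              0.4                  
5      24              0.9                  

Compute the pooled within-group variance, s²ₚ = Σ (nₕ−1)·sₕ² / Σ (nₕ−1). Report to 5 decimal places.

0.61314

1: (118−1)·0.6² = 117·0.36 = 42.12
2: (86−1)·0.9² = 85·0.81 = 68.85
3: (56−1)·1.1² = 55·1.21 = 66.55
4: (55−1)·0.4² = 54·0.16 = 8.64
5: (24−1)·0.9² = 23·0.81 = 18.63
Numerator = 204.79; denominator = Σ(nₕ−1) = 334.
s²ₚ = 204.79/334 = 0.6131437... → 0.61314.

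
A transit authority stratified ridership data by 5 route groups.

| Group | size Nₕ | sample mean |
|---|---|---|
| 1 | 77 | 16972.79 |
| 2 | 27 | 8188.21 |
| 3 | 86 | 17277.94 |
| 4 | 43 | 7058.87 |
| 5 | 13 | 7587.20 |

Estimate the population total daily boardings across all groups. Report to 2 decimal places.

Estimate total by summing Nₕ·x̄ₕ over strata.
77·16972.79 + 27·8188.21 + 86·17277.94 + 43·7058.87 + 13·7587.20 = 1306904.83 + 221081.67 + 1485902.84 + 303531.41 + 98633.6 = 3416054.35.

3416054.35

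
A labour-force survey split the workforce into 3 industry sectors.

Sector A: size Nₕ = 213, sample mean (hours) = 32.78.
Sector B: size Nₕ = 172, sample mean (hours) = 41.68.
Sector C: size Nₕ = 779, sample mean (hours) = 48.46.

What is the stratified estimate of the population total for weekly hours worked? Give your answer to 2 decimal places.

51901.44

A: 213·32.78 = 6982.14
B: 172·41.68 = 7168.96
C: 779·48.46 = 37750.34
τ̂ = Σ Nₕx̄ₕ = 51901.44.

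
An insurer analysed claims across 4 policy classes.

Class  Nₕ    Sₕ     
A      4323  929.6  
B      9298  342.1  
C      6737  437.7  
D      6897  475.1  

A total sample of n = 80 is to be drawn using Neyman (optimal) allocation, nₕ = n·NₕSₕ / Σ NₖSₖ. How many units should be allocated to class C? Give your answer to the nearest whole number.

A: NₕSₕ = 4323·929.6 = 4018660.8
B: NₕSₕ = 9298·342.1 = 3180845.8
C: NₕSₕ = 6737·437.7 = 2948784.9
D: NₕSₕ = 6897·475.1 = 3276764.7
Σ NₕSₕ = 13425056.2.
n_C = 80·2948784.9/13425056.2 = 17.572... → 18.

18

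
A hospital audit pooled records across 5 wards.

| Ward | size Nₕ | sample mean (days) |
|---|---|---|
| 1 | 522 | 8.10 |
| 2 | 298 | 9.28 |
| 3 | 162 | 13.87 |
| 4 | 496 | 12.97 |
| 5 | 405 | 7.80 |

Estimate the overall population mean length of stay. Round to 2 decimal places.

10.00

x̄_st = (Σ Nₕx̄ₕ) / (Σ Nₕ) = (522·8.10 + 298·9.28 + 162·13.87 + 496·12.97 + 405·7.80) / 1883
= 18832.7 / 1883 = 10.0014... → 10.00.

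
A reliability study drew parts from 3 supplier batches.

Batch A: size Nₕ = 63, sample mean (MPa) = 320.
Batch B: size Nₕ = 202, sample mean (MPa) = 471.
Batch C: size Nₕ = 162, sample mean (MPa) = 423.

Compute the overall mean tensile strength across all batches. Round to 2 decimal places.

430.51

N = 63 + 202 + 162 = 427.
Overall mean = Σ (Nₕ/N)·x̄ₕ — weight by population share, not a simple average.
Σ Nₕx̄ₕ = 63·320 + 202·471 + 162·423 = 20160 + 95142 + 68526 = 183828.
Divide by N: 183828 / 427 = 430.5105... → 430.51.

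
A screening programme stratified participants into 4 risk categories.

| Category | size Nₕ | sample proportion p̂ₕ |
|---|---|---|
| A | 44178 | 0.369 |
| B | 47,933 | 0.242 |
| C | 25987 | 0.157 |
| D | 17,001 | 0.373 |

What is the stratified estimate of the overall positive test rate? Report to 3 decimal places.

0.284

N = 44178 + 47933 + 25987 + 17001 = 135099.
Overall proportion = Σ (Nₕ/N)·p̂ₕ.
Σ Nₕp̂ₕ = 16301.682 + 11599.786 + 4079.959 + 6341.373 = 38322.8.
38322.8 / 135099 = 0.28366... → 0.284.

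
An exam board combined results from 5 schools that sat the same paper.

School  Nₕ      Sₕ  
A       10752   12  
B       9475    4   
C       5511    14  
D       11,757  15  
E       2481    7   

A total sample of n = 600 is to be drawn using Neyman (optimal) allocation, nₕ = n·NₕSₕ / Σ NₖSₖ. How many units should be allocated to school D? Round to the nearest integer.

Σ NₕSₕ = 10752·12 + 9475·4 + 5511·14 + 11757·15 + 2481·7 = 437800.
Share for D: 176355/437800 = 0.40282.
n_D = 600 × 0.40282 = 241.693... → 242.

242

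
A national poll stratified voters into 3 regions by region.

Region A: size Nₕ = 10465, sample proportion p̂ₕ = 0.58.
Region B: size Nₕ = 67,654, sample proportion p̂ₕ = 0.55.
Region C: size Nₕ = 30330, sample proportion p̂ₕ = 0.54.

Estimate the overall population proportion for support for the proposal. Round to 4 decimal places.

0.5501

N = 10465 + 67654 + 30330 = 108449.
Overall proportion = Σ (Nₕ/N)·p̂ₕ.
Σ Nₕp̂ₕ = 6069.7 + 37209.7 + 16378.2 = 59657.6.
59657.6 / 108449 = 0.550098... → 0.5501.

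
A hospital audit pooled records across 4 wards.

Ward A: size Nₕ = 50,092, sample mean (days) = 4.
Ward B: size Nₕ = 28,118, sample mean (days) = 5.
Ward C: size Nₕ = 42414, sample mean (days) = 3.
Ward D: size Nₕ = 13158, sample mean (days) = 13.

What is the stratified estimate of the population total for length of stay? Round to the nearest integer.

A: 50092·4 = 200368
B: 28118·5 = 140590
C: 42414·3 = 127242
D: 13158·13 = 171054
τ̂ = Σ Nₕx̄ₕ = 639254.

639254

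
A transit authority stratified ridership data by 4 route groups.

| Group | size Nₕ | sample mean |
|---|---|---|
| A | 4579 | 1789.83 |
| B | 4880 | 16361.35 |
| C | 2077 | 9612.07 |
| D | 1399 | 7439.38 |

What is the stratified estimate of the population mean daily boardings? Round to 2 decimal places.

9154.31

N = 4579 + 4880 + 2077 + 1399 = 12935.
The stratified mean weights each stratum mean by its population share Nₕ/N.
Σ Nₕx̄ₕ = 4579·1789.83 + 4880·16361.35 + 2077·9612.07 + 1399·7439.38 = 8195631.57 + 79843388 + 19964269.39 + 10407692.62 = 118410981.58.
Divide by N: 118410981.58 / 12935 = 9154.3086... → 9154.31.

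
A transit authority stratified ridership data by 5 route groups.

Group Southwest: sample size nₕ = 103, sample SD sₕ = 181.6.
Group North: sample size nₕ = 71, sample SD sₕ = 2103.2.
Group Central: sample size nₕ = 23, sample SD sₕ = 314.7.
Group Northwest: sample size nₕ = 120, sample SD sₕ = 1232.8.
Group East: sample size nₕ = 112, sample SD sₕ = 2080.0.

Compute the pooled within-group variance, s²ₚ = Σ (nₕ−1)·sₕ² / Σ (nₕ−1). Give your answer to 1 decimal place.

2302524.1

Southwest: (103−1)·181.6² = 102·32978.56 = 3363813.12
North: (71−1)·2103.2² = 70·4423450.24 = 309641516.8
Central: (23−1)·314.7² = 22·99036.09 = 2178793.98
Northwest: (120−1)·1232.8² = 119·1519795.84 = 180855704.96
East: (112−1)·2080.0² = 111·4326400 = 480230400
Numerator = 976270228.86; denominator = Σ(nₕ−1) = 424.
s²ₚ = 976270228.86/424 = 2302524.125... → 2302524.1.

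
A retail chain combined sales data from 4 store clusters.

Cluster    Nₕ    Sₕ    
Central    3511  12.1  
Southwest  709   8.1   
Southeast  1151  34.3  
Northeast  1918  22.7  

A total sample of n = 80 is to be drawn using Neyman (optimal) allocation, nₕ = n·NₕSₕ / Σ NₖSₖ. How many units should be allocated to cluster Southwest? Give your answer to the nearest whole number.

4

Central: NₕSₕ = 3511·12.1 = 42483.1
Southwest: NₕSₕ = 709·8.1 = 5742.9
Southeast: NₕSₕ = 1151·34.3 = 39479.3
Northeast: NₕSₕ = 1918·22.7 = 43538.6
Σ NₕSₕ = 131243.9.
n_Southwest = 80·5742.9/131243.9 = 3.501... → 4.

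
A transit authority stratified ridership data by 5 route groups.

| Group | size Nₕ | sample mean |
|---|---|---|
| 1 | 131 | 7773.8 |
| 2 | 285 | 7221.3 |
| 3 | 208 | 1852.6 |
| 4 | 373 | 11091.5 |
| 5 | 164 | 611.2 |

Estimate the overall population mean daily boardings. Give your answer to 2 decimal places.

6631.48

x̄_st = (Σ Nₕx̄ₕ) / (Σ Nₕ) = (131·7773.8 + 285·7221.3 + 208·1852.6 + 373·11091.5 + 164·611.2) / 1161
= 7699145.4 / 1161 = 6631.4775... → 6631.48.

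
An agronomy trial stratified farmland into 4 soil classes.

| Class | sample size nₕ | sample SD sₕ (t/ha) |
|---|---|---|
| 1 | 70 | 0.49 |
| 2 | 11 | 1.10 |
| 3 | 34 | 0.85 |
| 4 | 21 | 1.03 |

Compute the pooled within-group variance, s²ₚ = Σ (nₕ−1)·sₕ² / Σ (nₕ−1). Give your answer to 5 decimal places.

0.55854

Degrees of freedom: 69 + 10 + 33 + 20 = 132.
Σ(nₕ−1)sₕ² = 69·0.2401 + 10·1.21 + 33·0.7225 + 20·1.0609 = 73.7274.
s²ₚ = 73.7274 / 132 = 0.5585409... → 0.55854.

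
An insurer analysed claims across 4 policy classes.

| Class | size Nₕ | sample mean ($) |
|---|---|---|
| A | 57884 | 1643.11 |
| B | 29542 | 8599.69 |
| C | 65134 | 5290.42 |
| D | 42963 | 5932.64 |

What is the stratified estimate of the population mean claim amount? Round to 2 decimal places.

N = 57884 + 29542 + 65134 + 42963 = 195523.
The stratified mean weights each stratum mean by its population share Nₕ/N.
Σ Nₕx̄ₕ = 57884·1643.11 + 29542·8599.69 + 65134·5290.42 + 42963·5932.64 = 95109779.24 + 254052041.98 + 344586216.28 + 254884012.32 = 948632049.82.
Divide by N: 948632049.82 / 195523 = 4851.7671... → 4851.77.

4851.77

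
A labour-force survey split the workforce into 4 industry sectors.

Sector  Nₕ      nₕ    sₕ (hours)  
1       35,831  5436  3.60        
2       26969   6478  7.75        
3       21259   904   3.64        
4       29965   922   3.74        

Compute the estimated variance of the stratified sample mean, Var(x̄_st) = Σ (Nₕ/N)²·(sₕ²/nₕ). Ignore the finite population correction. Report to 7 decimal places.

0.0023113

N = 114024. Term for each stratum: Wₕ²sₕ²/nₕ.
Var(x̄_st) = 0.0002354241 + 0.0005186801 + 0.0005094804 + 0.0010477274 = 0.0023113120 → 0.0023113.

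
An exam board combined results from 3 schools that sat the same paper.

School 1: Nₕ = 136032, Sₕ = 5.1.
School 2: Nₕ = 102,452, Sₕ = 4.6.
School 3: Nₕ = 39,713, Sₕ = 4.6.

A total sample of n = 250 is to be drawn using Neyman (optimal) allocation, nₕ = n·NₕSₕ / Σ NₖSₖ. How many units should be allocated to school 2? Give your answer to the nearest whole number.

87

1: NₕSₕ = 136032·5.1 = 693763.2
2: NₕSₕ = 102452·4.6 = 471279.2
3: NₕSₕ = 39713·4.6 = 182679.8
Σ NₕSₕ = 1347722.2.
n_2 = 250·471279.2/1347722.2 = 87.421... → 87.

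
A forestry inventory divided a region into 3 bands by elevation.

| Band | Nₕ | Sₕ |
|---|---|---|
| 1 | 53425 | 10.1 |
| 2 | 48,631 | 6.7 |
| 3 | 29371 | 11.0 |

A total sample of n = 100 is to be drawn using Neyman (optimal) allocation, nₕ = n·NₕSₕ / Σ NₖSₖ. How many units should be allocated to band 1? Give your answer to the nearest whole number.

45

1: NₕSₕ = 53425·10.1 = 539592.5
2: NₕSₕ = 48631·6.7 = 325827.7
3: NₕSₕ = 29371·11.0 = 323081
Σ NₕSₕ = 1188501.2.
n_1 = 100·539592.5/1188501.2 = 45.401... → 45.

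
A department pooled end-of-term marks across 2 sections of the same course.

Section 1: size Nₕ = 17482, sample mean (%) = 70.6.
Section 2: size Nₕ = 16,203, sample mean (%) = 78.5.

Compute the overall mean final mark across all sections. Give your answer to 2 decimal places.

74.40

N = 33685; weights Wₕ = Nₕ/N = (0.5190, 0.4810).
x̄_st = Σ Wₕ·x̄ₕ = 0.5190·70.6 + 0.4810·78.5 ≈ 74.4000...
→ 74.40.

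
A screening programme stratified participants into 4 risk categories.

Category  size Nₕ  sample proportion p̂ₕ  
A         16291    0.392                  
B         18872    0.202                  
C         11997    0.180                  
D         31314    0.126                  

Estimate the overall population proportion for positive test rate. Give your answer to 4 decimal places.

0.2078

N = 16291 + 18872 + 11997 + 31314 = 78474.
Overall proportion = Σ (Nₕ/N)·p̂ₕ.
Σ Nₕp̂ₕ = 6386.072 + 3812.144 + 2159.46 + 3945.564 = 16303.24.
16303.24 / 78474 = 0.207753... → 0.2078.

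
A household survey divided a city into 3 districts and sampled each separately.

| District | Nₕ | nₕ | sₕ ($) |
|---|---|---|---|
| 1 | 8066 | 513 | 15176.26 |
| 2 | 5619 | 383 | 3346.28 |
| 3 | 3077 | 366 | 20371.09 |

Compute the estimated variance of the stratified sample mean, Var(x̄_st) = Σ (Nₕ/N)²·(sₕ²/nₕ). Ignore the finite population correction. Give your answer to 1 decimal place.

145455.7

N = 16762. Term for each stratum: Wₕ²sₕ²/nₕ.
Var(x̄_st) = 103962.5478 + 3285.4297 + 38207.6889 = 145455.6664 → 145455.7.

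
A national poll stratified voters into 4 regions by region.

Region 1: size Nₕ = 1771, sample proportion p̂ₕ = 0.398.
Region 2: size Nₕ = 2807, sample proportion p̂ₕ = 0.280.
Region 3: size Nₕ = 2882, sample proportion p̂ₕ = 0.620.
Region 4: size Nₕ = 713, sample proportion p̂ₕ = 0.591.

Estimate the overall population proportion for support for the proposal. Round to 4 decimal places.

N = 1771 + 2807 + 2882 + 713 = 8173.
Overall proportion = Σ (Nₕ/N)·p̂ₕ.
Σ Nₕp̂ₕ = 704.858 + 785.96 + 1786.84 + 421.383 = 3699.041.
3699.041 / 8173 = 0.452593... → 0.4526.

0.4526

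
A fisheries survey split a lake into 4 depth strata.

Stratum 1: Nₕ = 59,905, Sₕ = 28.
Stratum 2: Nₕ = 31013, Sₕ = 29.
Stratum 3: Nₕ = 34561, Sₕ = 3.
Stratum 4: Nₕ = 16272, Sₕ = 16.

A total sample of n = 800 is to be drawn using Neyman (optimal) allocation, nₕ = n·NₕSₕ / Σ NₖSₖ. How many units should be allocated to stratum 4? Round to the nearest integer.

Σ NₕSₕ = 59905·28 + 31013·29 + 34561·3 + 16272·16 = 2940752.
Share for 4: 260352/2940752 = 0.08853.
n_4 = 800 × 0.08853 = 70.826... → 71.

71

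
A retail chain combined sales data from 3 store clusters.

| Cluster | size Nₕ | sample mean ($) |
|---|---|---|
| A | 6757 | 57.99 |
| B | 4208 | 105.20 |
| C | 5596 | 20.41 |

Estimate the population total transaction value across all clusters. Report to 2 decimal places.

A: 6757·57.99 = 391838.43
B: 4208·105.20 = 442681.6
C: 5596·20.41 = 114214.36
τ̂ = Σ Nₕx̄ₕ = 948734.39.

948734.39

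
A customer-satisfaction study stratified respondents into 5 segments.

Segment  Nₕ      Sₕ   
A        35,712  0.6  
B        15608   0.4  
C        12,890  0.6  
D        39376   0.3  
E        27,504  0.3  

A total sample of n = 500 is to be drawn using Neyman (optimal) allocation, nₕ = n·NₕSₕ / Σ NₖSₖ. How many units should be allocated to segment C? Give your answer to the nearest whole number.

A: NₕSₕ = 35712·0.6 = 21427.2
B: NₕSₕ = 15608·0.4 = 6243.2
C: NₕSₕ = 12890·0.6 = 7734
D: NₕSₕ = 39376·0.3 = 11812.8
E: NₕSₕ = 27504·0.3 = 8251.2
Σ NₕSₕ = 55468.4.
n_C = 500·7734/55468.4 = 69.715... → 70.

70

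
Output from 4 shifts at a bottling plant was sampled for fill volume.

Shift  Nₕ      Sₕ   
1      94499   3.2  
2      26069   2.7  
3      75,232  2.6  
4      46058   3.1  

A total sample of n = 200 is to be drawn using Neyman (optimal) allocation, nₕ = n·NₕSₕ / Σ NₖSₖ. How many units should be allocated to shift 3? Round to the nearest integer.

55

Σ NₕSₕ = 94499·3.2 + 26069·2.7 + 75232·2.6 + 46058·3.1 = 711166.1.
Share for 3: 195603.2/711166.1 = 0.27505.
n_3 = 200 × 0.27505 = 55.009... → 55.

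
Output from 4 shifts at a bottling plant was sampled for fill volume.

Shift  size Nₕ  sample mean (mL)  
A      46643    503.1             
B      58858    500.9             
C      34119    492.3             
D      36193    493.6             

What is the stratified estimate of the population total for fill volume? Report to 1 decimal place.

A: 46643·503.1 = 23466093.3
B: 58858·500.9 = 29481972.2
C: 34119·492.3 = 16796783.7
D: 36193·493.6 = 17864864.8
τ̂ = Σ Nₕx̄ₕ = 87609714.0.

87609714.0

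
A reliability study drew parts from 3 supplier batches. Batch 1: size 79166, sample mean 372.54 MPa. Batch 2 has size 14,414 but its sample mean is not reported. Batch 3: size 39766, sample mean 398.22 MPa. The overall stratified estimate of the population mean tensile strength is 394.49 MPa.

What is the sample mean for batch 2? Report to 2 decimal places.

504.76

N = 79166 + 14414 + 39766 = 133346.
Overall total = μ·N = 394.49·133346 = 52603663.54.
Subtract the known strata: 79166·372.54 + 39766·398.22 = 45328118.16.
Remaining total for batch 2: 52603663.54 − 45328118.16 = 7275545.38.
Divide by its size: 7275545.38 / 14414 = 504.7555... → 504.76.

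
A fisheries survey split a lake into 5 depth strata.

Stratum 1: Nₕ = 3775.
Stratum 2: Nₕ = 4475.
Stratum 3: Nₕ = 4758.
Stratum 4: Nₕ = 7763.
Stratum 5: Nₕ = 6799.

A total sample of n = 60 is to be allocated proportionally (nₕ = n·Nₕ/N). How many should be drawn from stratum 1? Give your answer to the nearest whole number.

N = 3775 + 4475 + 4758 + 7763 + 6799 = 27570.
n_1 = 60·3775/27570 = 8.215... → 8.

8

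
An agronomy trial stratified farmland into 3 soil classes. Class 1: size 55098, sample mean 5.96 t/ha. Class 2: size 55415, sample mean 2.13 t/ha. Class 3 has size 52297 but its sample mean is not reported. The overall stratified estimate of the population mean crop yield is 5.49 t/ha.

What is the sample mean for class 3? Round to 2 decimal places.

N = 55098 + 55415 + 52297 = 162810.
Overall total = μ·N = 5.49·162810 = 893826.9.
Subtract the known strata: 55098·5.96 + 55415·2.13 = 446418.03.
Remaining total for class 3: 893826.9 − 446418.03 = 447408.87.
Divide by its size: 447408.87 / 52297 = 8.5552... → 8.56.

8.56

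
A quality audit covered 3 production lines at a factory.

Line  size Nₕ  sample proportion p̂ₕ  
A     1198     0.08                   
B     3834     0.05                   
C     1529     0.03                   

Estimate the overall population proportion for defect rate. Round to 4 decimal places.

Wₕ = Nₕ/N with N = 6561: 0.1826, 0.5844, 0.2330.
p̂_st = 0.1826·0.08 + 0.5844·0.05 + 0.2330·0.03 ≈ 0.050817... → 0.0508.

0.0508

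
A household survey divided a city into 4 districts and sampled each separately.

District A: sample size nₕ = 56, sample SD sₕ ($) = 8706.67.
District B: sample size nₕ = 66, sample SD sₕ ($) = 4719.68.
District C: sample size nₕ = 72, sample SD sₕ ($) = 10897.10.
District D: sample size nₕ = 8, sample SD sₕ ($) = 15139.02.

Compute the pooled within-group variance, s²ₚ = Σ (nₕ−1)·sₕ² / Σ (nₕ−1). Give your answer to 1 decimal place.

Degrees of freedom: 55 + 65 + 71 + 7 = 198.
Σ(nₕ−1)sₕ² = 55·75806102.4889 + 65·22275379.3024 + 71·118746788.41 + 7·229189926.5604 = 15652586754.5783.
s²ₚ = 15652586754.5783 / 198 = 79053468.457... → 79053468.5.

79053468.5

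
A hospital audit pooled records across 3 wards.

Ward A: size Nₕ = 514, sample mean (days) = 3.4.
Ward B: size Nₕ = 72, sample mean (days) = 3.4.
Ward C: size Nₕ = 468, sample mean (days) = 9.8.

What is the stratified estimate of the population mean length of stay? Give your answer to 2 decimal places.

N = 514 + 72 + 468 = 1054.
Weight each subgroup mean by Nₕ/N and sum.
Σ Nₕx̄ₕ = 514·3.4 + 72·3.4 + 468·9.8 = 1747.6 + 244.8 + 4586.4 = 6578.8.
Divide by N: 6578.8 / 1054 = 6.2417... → 6.24.

6.24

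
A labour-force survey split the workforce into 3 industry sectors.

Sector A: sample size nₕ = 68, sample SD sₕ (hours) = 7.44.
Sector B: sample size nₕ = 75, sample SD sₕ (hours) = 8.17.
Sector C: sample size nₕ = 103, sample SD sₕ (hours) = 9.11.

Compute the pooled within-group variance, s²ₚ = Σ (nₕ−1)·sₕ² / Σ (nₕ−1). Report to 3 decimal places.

A: (68−1)·7.44² = 67·55.3536 = 3708.6912
B: (75−1)·8.17² = 74·66.7489 = 4939.4186
C: (103−1)·9.11² = 102·82.9921 = 8465.1942
Numerator = 17113.304; denominator = Σ(nₕ−1) = 243.
s²ₚ = 17113.304/243 = 70.42512... → 70.425.

70.425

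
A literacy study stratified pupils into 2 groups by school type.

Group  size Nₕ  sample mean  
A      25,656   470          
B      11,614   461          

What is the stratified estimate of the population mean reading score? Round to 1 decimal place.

N = 25656 + 11614 = 37270.
Weight each subgroup mean by Nₕ/N and sum.
Σ Nₕx̄ₕ = 25656·470 + 11614·461 = 12058320 + 5354054 = 17412374.
Divide by N: 17412374 / 37270 = 467.195... → 467.2.

467.2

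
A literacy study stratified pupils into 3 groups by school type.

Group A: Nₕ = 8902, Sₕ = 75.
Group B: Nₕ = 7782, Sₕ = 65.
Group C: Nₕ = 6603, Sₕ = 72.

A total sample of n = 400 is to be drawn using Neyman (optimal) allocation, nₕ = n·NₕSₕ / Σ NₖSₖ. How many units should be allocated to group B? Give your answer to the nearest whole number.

123

Σ NₕSₕ = 8902·75 + 7782·65 + 6603·72 = 1648896.
Share for B: 505830/1648896 = 0.30677.
n_B = 400 × 0.30677 = 122.708... → 123.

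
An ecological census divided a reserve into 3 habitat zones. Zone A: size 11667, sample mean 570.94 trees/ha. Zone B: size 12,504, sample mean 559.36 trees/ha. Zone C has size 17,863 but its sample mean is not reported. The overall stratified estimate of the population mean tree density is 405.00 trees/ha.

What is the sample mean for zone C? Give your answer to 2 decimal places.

188.57

N = 11667 + 12504 + 17863 = 42034.
Overall total = μ·N = 405.00·42034 = 17023770.
Subtract the known strata: 11667·570.94 + 12504·559.36 = 13655394.42.
Remaining total for zone C: 17023770 − 13655394.42 = 3368375.58.
Divide by its size: 3368375.58 / 17863 = 188.5672... → 188.57.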